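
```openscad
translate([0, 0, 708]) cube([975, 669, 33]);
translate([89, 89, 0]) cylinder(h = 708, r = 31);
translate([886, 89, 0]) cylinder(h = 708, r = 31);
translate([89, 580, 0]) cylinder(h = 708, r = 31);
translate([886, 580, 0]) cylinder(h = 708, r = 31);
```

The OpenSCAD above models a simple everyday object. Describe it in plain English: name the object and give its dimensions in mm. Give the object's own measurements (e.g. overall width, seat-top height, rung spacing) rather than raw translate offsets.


A rectangular dining table. The top is 975×669×33 mm with its upper surface at z = 741 mm. It stands on four round legs of 62 mm diameter, each leg's bounding box inset 58 mm from the nearest pair of top edges, running from the floor to the underside of the top.


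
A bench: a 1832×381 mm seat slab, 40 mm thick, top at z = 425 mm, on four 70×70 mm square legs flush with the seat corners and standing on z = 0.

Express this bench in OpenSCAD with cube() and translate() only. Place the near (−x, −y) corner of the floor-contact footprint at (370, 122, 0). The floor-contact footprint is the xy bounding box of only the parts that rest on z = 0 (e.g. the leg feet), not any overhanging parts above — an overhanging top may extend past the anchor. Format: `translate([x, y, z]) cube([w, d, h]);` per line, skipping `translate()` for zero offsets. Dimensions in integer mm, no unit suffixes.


// leg_h = 425 − 40 = 385
translate([370, 122, 385]) cube([1832, 381, 40]);
translate([370, 122, 0]) cube([70, 70, 385]);
translate([370, 433, 0]) cube([70, 70, 385]);
translate([2132, 122, 0]) cube([70, 70, 385]);
translate([2132, 433, 0]) cube([70, 70, 385]);


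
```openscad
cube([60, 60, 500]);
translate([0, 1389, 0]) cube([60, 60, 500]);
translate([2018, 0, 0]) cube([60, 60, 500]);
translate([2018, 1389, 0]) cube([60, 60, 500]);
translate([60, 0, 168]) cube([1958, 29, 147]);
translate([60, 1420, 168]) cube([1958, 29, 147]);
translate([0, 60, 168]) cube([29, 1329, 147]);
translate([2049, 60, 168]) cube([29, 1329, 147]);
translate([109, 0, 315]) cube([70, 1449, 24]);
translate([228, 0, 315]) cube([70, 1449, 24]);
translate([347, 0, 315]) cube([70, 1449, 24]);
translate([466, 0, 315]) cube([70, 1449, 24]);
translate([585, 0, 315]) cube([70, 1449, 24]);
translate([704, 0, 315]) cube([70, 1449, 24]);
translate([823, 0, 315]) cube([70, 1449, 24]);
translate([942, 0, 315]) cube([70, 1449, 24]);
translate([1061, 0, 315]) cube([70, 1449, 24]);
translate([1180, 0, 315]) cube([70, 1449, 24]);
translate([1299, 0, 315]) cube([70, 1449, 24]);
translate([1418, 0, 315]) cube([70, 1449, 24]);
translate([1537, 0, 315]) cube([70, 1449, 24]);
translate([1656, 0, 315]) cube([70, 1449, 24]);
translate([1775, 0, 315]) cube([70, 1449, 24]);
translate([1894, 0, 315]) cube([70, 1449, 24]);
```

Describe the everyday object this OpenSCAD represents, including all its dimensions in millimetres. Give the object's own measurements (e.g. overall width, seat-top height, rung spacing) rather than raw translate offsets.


A bed frame 2078 mm long (x) by 1449 mm wide (y). Four 60×60 mm corner posts, 500 mm tall, at the corners of the footprint. Four rails of 29 mm thickness and 147 mm height run between adjacent posts with their undersides at z = 168 mm, their outer faces flush with the outside of the frame (the two x-running rails run between the posts' inner faces; the two y-running rails run between the posts' inner faces). 16 slats, each 70 mm wide (x) and 24 mm thick, lie across the top of the two x-running rails, running the full 1449 mm width of the frame in y; along x they sit between the end posts with a 49 mm gap after the −x posts and between neighbouring slats, leaving 54 mm before the +x posts.


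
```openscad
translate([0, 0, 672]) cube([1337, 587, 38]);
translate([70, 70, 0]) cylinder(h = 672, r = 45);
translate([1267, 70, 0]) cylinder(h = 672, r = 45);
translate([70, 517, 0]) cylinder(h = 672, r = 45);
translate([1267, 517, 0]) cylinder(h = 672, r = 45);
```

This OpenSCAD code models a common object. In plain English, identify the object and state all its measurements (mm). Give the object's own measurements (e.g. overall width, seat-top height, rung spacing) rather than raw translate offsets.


A table: top 1337 mm (x) × 587 mm (y), 38 mm thick, upper face at z = 710 mm, on four round legs of 90 mm diameter, each leg's bounding box inset 25 mm from the nearest pair of top edges from z = 0 to the bottom of the top.


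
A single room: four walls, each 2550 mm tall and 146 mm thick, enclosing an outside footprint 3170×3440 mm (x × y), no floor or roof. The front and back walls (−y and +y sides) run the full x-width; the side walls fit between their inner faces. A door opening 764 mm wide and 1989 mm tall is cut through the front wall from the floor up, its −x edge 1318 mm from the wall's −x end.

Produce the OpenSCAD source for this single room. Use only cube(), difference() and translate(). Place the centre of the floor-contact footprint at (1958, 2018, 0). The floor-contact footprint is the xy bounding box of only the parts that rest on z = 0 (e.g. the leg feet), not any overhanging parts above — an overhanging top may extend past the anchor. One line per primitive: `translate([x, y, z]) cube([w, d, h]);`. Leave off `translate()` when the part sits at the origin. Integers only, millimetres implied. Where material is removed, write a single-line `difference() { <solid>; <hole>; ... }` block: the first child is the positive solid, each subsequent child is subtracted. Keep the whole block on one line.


difference() { translate([373, 298, 0]) cube([3170, 146, 2550]); translate([1691, 298, 0]) cube([764, 146, 1989]); }
translate([373, 3592, 0]) cube([3170, 146, 2550]);
translate([373, 444, 0]) cube([146, 3148, 2550]);
translate([3397, 444, 0]) cube([146, 3148, 2550]);


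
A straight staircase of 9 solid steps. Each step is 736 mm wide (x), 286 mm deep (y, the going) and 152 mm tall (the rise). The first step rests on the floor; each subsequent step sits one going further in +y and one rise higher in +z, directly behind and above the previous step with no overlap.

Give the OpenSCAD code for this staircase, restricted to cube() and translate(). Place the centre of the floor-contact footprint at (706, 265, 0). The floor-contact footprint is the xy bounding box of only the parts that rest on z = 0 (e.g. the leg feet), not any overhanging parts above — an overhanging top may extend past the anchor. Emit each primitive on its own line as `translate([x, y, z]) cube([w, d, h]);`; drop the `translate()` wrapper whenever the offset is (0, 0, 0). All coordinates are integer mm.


translate([338, 122, 0]) cube([736, 286, 152]);
translate([338, 408, 152]) cube([736, 286, 152]);
translate([338, 694, 304]) cube([736, 286, 152]);
translate([338, 980, 456]) cube([736, 286, 152]);
translate([338, 1266, 608]) cube([736, 286, 152]);
translate([338, 1552, 760]) cube([736, 286, 152]);
translate([338, 1838, 912]) cube([736, 286, 152]);
translate([338, 2124, 1064]) cube([736, 286, 152]);
translate([338, 2410, 1216]) cube([736, 286, 152]);


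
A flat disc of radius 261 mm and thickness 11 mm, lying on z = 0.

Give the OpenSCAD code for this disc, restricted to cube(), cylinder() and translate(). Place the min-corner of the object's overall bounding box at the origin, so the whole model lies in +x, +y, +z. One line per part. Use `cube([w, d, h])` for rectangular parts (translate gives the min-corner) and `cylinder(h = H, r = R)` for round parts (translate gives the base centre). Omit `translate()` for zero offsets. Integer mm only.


translate([261, 261, 0]) cylinder(h = 11, r = 261);


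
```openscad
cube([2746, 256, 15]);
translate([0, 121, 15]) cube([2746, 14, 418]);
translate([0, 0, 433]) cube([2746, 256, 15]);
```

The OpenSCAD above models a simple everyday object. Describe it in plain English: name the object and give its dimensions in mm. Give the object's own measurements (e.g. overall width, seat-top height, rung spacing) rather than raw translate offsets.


An I-beam lying along x, 2746 mm long. Overall section height 448 mm. Two flanges 256 mm wide (y) and 15 mm thick, one on the floor and one at the top; a web 14 mm thick runs between them, centred on the flange width.


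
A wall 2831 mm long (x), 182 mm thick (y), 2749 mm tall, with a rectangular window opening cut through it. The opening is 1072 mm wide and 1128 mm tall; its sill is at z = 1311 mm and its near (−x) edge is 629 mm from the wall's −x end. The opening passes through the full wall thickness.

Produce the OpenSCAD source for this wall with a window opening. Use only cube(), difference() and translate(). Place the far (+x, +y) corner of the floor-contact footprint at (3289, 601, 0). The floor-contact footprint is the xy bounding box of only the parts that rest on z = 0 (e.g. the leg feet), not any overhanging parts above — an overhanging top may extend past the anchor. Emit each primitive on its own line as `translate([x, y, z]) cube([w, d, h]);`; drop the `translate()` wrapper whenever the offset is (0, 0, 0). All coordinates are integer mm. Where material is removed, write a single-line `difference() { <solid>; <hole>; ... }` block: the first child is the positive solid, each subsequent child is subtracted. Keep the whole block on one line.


difference() { translate([458, 419, 0]) cube([2831, 182, 2749]); translate([1087, 419, 1311]) cube([1072, 182, 1128]); }


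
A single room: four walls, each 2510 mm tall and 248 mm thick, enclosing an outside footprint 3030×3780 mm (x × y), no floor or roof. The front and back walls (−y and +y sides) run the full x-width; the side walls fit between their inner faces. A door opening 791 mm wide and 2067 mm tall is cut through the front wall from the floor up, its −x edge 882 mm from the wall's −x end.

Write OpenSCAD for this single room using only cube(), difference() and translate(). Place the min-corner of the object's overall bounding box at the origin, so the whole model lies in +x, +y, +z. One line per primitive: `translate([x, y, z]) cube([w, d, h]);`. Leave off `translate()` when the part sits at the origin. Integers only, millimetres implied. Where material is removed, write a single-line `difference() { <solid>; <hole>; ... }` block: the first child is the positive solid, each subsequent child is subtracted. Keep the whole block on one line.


difference() { cube([3030, 248, 2510]); translate([882, 0, 0]) cube([791, 248, 2067]); }
translate([0, 3532, 0]) cube([3030, 248, 2510]);
translate([0, 248, 0]) cube([248, 3284, 2510]);
translate([2782, 248, 0]) cube([248, 3284, 2510]);


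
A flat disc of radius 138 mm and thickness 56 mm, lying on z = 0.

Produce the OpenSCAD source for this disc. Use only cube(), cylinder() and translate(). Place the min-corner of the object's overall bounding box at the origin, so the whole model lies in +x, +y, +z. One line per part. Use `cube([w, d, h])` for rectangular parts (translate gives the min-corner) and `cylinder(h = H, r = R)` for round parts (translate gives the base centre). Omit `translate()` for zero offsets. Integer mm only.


translate([138, 138, 0]) cylinder(h = 56, r = 138);


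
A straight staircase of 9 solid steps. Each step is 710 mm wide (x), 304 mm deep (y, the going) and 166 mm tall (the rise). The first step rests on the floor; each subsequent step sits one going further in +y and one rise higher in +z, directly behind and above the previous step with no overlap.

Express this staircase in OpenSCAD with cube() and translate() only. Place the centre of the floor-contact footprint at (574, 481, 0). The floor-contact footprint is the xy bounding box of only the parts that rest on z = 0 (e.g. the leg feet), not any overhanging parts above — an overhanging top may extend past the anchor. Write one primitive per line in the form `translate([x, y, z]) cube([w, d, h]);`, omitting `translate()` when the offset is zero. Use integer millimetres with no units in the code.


translate([219, 329, 0]) cube([710, 304, 166]);
translate([219, 633, 166]) cube([710, 304, 166]);
translate([219, 937, 332]) cube([710, 304, 166]);
translate([219, 1241, 498]) cube([710, 304, 166]);
translate([219, 1545, 664]) cube([710, 304, 166]);
translate([219, 1849, 830]) cube([710, 304, 166]);
translate([219, 2153, 996]) cube([710, 304, 166]);
translate([219, 2457, 1162]) cube([710, 304, 166]);
translate([219, 2761, 1328]) cube([710, 304, 166]);


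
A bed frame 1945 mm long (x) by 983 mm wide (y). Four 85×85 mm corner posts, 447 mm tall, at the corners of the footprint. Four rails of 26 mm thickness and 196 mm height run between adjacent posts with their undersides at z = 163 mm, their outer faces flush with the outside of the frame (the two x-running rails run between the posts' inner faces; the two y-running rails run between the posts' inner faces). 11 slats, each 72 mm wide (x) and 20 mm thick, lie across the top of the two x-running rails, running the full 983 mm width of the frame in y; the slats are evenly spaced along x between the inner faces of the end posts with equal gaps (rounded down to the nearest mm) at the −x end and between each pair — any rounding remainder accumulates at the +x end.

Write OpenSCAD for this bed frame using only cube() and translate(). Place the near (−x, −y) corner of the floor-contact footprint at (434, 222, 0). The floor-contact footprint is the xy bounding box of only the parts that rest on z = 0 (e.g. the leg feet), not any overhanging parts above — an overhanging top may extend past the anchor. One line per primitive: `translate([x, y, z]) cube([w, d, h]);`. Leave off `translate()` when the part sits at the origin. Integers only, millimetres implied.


translate([434, 222, 0]) cube([85, 85, 447]);
translate([434, 1120, 0]) cube([85, 85, 447]);
translate([2294, 222, 0]) cube([85, 85, 447]);
translate([2294, 1120, 0]) cube([85, 85, 447]);
translate([519, 222, 163]) cube([1775, 26, 196]);
translate([519, 1179, 163]) cube([1775, 26, 196]);
translate([434, 307, 163]) cube([26, 813, 196]);
translate([2353, 307, 163]) cube([26, 813, 196]);
translate([600, 222, 359]) cube([72, 983, 20]);
translate([753, 222, 359]) cube([72, 983, 20]);
translate([906, 222, 359]) cube([72, 983, 20]);
translate([1059, 222, 359]) cube([72, 983, 20]);
translate([1212, 222, 359]) cube([72, 983, 20]);
translate([1365, 222, 359]) cube([72, 983, 20]);
translate([1518, 222, 359]) cube([72, 983, 20]);
translate([1671, 222, 359]) cube([72, 983, 20]);
translate([1824, 222, 359]) cube([72, 983, 20]);
translate([1977, 222, 359]) cube([72, 983, 20]);
translate([2130, 222, 359]) cube([72, 983, 20]);


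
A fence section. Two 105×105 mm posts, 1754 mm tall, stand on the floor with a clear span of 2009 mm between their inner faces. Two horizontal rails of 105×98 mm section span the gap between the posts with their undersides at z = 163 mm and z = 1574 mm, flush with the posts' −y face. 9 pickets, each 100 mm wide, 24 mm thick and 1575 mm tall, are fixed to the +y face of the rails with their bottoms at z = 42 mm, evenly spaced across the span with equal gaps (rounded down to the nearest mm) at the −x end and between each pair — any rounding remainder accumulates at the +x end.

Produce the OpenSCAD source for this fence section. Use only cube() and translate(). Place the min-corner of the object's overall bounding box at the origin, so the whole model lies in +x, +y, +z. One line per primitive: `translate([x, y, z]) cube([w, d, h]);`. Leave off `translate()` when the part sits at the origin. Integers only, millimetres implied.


cube([105, 105, 1754]);
translate([2114, 0, 0]) cube([105, 105, 1754]);
translate([105, 0, 163]) cube([2009, 105, 98]);
translate([105, 0, 1574]) cube([2009, 105, 98]);
translate([215, 105, 42]) cube([100, 24, 1575]);
translate([425, 105, 42]) cube([100, 24, 1575]);
translate([635, 105, 42]) cube([100, 24, 1575]);
translate([845, 105, 42]) cube([100, 24, 1575]);
translate([1055, 105, 42]) cube([100, 24, 1575]);
translate([1265, 105, 42]) cube([100, 24, 1575]);
translate([1475, 105, 42]) cube([100, 24, 1575]);
translate([1685, 105, 42]) cube([100, 24, 1575]);
translate([1895, 105, 42]) cube([100, 24, 1575]);


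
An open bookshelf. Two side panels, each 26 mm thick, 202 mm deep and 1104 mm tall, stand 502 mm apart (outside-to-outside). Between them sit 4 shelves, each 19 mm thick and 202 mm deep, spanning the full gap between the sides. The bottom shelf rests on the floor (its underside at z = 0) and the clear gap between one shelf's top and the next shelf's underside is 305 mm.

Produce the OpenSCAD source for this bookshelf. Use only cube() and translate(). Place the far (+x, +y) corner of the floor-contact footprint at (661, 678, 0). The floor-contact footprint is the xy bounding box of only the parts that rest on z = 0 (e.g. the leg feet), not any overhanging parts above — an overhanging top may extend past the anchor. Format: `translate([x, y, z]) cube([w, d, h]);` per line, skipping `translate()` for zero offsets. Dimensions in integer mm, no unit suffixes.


translate([159, 476, 0]) cube([26, 202, 1104]);
translate([635, 476, 0]) cube([26, 202, 1104]);
translate([185, 476, 0]) cube([450, 202, 19]);
translate([185, 476, 324]) cube([450, 202, 19]);
translate([185, 476, 648]) cube([450, 202, 19]);
translate([185, 476, 972]) cube([450, 202, 19]);


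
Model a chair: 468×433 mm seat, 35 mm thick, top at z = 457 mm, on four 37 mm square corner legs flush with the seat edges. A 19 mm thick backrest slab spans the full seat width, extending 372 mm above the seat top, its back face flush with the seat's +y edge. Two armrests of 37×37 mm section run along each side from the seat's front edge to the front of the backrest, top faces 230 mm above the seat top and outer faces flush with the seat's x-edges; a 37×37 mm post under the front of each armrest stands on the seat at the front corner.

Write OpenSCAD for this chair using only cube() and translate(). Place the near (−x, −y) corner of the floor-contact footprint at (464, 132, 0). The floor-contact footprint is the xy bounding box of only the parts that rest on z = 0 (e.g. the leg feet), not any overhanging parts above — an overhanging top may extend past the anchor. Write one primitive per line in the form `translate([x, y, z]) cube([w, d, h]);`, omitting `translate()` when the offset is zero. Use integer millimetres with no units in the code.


// leg_h = 457 - 35 = 422
// arm post h = 230 - 37 = 193
translate([464, 132, 422]) cube([468, 433, 35]);
translate([464, 132, 0]) cube([37, 37, 422]);
translate([895, 132, 0]) cube([37, 37, 422]);
translate([464, 528, 0]) cube([37, 37, 422]);
translate([895, 528, 0]) cube([37, 37, 422]);
translate([464, 546, 457]) cube([468, 19, 372]);
translate([464, 132, 650]) cube([37, 414, 37]);
translate([895, 132, 650]) cube([37, 414, 37]);
translate([464, 132, 457]) cube([37, 37, 193]);
translate([895, 132, 457]) cube([37, 37, 193]);


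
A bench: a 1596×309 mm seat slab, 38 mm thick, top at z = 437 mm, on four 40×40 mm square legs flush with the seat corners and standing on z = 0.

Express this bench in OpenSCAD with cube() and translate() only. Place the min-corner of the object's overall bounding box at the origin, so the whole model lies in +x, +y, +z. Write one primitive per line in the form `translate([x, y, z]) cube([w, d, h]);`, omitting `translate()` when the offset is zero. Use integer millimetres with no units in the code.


translate([0, 0, 399]) cube([1596, 309, 38]);
cube([40, 40, 399]);
translate([0, 269, 0]) cube([40, 40, 399]);
translate([1556, 0, 0]) cube([40, 40, 399]);
translate([1556, 269, 0]) cube([40, 40, 399]);


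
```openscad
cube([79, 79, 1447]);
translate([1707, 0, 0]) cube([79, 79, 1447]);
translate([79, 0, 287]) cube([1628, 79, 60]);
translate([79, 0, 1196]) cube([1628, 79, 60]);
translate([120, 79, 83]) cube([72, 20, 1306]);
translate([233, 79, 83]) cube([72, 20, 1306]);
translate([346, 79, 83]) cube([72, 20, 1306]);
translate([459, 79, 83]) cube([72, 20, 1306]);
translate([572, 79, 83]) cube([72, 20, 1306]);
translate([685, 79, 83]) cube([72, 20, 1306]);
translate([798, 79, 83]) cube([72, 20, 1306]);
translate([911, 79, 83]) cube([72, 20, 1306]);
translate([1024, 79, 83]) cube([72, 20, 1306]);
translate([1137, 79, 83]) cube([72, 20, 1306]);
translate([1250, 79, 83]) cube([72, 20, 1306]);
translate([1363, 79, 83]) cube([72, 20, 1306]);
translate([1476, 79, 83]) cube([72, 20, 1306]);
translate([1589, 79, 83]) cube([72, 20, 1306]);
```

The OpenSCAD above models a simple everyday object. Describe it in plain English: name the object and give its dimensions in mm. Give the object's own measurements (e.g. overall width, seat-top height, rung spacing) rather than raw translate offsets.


A fence section. Two 79×79 mm posts, 1447 mm tall, stand on the floor with a clear span of 1628 mm between their inner faces. Two horizontal rails of 79×60 mm section span the gap between the posts with their undersides at z = 287 mm and z = 1196 mm, flush with the posts' −y face. 14 pickets, each 72 mm wide, 20 mm thick and 1306 mm tall, are fixed to the +y face of the rails with their bottoms at z = 83 mm, spaced across the span with a 41 mm gap after the −x post and between neighbouring pickets, with 46 mm left before the +x post.


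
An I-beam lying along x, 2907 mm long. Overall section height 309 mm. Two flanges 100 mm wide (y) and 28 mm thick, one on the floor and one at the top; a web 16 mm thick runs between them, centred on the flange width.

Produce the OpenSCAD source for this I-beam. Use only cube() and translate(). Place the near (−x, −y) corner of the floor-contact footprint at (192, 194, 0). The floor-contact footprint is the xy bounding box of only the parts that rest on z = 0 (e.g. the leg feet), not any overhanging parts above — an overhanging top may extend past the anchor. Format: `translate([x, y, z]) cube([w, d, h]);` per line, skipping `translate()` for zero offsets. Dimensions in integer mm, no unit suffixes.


translate([192, 194, 0]) cube([2907, 100, 28]);
translate([192, 236, 28]) cube([2907, 16, 253]);
translate([192, 194, 281]) cube([2907, 100, 28]);


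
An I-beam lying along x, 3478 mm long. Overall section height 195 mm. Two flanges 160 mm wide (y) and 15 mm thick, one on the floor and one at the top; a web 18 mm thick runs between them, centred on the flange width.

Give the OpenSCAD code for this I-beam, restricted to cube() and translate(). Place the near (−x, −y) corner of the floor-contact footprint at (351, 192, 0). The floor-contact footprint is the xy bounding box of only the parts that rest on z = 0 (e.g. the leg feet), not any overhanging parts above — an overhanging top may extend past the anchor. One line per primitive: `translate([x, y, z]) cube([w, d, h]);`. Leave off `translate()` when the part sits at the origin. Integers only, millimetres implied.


translate([351, 192, 0]) cube([3478, 160, 15]);
translate([351, 263, 15]) cube([3478, 18, 165]);
translate([351, 192, 180]) cube([3478, 160, 15]);


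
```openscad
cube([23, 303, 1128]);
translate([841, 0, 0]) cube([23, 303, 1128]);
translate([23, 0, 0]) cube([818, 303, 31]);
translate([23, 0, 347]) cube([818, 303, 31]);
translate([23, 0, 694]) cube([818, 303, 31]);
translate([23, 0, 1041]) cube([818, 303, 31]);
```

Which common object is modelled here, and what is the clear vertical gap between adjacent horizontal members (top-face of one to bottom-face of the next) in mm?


A bookshelf. The clear shelf gap is 316 mm.

Two tall side panels with 4 horizontal boards between them — a bookshelf. The first two shelf undersides are at z = 0 and z = 347; with shelf thickness 31, the clear gap is 347 − 0 − 31 = 316 mm.


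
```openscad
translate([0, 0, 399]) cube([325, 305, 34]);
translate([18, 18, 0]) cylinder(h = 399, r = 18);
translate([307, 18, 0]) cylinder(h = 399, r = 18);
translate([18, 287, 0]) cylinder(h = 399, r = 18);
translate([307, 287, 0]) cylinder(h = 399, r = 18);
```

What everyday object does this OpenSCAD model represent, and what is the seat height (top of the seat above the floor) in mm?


A stool. The seat height is 433 mm.

A 325×305×34 slab at z = 399 on four corner cylinders — a stool. The seat top is 399 + 34 = 433 mm.


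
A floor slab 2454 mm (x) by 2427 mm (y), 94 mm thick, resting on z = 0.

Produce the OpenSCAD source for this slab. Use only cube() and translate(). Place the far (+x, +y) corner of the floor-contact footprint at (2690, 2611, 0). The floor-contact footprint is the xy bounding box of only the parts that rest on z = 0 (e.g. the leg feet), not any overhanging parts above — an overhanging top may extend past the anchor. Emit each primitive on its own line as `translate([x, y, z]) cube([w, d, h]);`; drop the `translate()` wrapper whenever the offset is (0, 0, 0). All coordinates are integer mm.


translate([236, 184, 0]) cube([2454, 2427, 94]);


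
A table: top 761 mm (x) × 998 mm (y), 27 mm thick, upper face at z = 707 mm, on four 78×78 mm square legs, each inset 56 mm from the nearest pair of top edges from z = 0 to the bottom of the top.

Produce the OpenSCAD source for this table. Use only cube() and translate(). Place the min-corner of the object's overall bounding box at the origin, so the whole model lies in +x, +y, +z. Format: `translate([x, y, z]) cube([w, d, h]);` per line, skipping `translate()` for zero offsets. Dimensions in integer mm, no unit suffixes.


translate([0, 0, 680]) cube([761, 998, 27]);
translate([56, 56, 0]) cube([78, 78, 680]);
translate([627, 56, 0]) cube([78, 78, 680]);
translate([56, 864, 0]) cube([78, 78, 680]);
translate([627, 864, 0]) cube([78, 78, 680]);


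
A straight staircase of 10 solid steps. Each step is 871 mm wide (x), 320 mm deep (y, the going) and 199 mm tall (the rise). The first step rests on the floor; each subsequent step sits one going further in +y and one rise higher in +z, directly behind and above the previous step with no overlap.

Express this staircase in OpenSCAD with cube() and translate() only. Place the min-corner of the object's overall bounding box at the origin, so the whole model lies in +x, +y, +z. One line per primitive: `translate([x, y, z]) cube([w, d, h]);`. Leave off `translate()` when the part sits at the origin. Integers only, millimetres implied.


cube([871, 320, 199]);
translate([0, 320, 199]) cube([871, 320, 199]);
translate([0, 640, 398]) cube([871, 320, 199]);
translate([0, 960, 597]) cube([871, 320, 199]);
translate([0, 1280, 796]) cube([871, 320, 199]);
translate([0, 1600, 995]) cube([871, 320, 199]);
translate([0, 1920, 1194]) cube([871, 320, 199]);
translate([0, 2240, 1393]) cube([871, 320, 199]);
translate([0, 2560, 1592]) cube([871, 320, 199]);
translate([0, 2880, 1791]) cube([871, 320, 199]);


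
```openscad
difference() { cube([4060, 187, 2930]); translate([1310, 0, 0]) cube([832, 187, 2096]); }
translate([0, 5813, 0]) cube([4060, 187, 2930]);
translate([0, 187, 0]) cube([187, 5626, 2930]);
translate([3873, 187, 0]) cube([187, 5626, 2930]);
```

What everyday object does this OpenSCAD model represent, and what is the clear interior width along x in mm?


A single room. The interior width is 3686 mm.

Four walls enclosing a rectangle with a door in the front wall — a room. Outside width 4060 minus two 187 mm walls gives 3686 mm.


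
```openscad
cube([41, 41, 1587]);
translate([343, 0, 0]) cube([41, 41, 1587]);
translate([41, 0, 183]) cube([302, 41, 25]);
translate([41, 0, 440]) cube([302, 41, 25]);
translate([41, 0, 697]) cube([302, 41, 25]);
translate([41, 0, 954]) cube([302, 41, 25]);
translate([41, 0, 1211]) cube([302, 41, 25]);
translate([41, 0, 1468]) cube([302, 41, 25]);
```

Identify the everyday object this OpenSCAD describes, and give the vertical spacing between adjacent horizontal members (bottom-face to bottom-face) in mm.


A ladder. The rung spacing is 257 mm.

Two tall 41×41 posts with 6 short bars between them — a ladder. Adjacent rungs sit at z = 183 and z = 440, so the spacing is 440 − 183 = 257 mm.


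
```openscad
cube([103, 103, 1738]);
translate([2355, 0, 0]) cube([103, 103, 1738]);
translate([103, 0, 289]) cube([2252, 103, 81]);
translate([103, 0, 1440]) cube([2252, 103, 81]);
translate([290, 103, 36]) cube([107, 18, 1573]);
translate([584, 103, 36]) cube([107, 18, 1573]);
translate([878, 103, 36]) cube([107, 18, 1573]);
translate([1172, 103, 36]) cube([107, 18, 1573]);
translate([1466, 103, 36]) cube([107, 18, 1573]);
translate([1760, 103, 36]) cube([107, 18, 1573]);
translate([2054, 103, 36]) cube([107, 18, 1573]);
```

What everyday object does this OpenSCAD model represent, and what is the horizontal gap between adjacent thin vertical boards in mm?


A fence section. The picket gap is 187 mm.

Two posts, two rails, 7 pickets — a fence section. Span 2252 mm holds 7 pickets of 107 mm with 8 equal gaps: ⌊(2252 − 7·107) / 8⌋ = 187 mm.


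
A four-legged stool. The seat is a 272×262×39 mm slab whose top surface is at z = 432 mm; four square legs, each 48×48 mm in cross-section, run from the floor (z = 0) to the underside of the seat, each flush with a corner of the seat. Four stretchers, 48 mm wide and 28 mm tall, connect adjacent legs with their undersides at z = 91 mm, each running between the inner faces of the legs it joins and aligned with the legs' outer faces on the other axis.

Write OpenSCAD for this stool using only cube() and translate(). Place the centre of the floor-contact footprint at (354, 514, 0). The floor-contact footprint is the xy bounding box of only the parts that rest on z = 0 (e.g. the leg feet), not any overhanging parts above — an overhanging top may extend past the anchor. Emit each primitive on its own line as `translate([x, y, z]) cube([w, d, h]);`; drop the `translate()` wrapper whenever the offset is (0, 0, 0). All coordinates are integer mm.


translate([218, 383, 393]) cube([272, 262, 39]);
translate([218, 383, 0]) cube([48, 48, 393]);
translate([442, 383, 0]) cube([48, 48, 393]);
translate([218, 597, 0]) cube([48, 48, 393]);
translate([442, 597, 0]) cube([48, 48, 393]);
translate([266, 383, 91]) cube([176, 48, 28]);
translate([266, 597, 91]) cube([176, 48, 28]);
translate([218, 431, 91]) cube([48, 166, 28]);
translate([442, 431, 91]) cube([48, 166, 28]);


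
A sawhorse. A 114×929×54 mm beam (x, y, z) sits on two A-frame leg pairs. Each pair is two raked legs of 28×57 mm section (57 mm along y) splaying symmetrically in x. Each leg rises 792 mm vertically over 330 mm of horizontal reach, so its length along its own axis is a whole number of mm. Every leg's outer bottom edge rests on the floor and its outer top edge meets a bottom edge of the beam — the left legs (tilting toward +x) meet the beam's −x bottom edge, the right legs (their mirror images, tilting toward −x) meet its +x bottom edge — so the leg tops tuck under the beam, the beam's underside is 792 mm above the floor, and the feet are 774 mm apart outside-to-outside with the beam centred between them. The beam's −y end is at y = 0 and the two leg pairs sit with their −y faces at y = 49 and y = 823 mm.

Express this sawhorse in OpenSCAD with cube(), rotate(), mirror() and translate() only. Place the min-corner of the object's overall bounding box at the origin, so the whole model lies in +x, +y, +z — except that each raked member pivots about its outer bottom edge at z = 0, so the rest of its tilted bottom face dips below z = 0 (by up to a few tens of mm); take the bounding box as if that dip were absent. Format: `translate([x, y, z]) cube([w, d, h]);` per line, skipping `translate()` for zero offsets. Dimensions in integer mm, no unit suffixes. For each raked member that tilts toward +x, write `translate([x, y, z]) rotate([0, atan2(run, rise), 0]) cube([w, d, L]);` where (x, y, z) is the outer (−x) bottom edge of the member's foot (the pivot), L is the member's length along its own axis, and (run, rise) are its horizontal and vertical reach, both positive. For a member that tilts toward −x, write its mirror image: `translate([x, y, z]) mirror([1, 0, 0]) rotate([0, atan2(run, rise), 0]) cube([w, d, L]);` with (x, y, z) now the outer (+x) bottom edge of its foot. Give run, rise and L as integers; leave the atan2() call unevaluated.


// leg length = √(330² + 792²) = 858
// right-leg outer foot x = 2·330 + 114 = 774
// beam min-corner = (330, 0, 792)
translate([330, 0, 792]) cube([114, 929, 54]);
translate([0, 49, 0]) rotate([0, atan2(330, 792), 0]) cube([28, 57, 858]);
translate([774, 49, 0]) mirror([1, 0, 0]) rotate([0, atan2(330, 792), 0]) cube([28, 57, 858]);
translate([0, 823, 0]) rotate([0, atan2(330, 792), 0]) cube([28, 57, 858]);
translate([774, 823, 0]) mirror([1, 0, 0]) rotate([0, atan2(330, 792), 0]) cube([28, 57, 858]);


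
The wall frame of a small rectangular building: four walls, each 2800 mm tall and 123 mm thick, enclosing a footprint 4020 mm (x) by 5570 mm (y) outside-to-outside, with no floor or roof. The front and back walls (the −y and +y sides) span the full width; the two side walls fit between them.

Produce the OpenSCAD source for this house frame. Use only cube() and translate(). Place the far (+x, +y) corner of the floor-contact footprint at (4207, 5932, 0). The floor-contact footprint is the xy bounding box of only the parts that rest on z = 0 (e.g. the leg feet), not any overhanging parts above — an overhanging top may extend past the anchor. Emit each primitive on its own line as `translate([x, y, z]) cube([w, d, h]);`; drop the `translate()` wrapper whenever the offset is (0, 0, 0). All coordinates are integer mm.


translate([187, 362, 0]) cube([4020, 123, 2800]);
translate([187, 5809, 0]) cube([4020, 123, 2800]);
translate([187, 485, 0]) cube([123, 5324, 2800]);
translate([4084, 485, 0]) cube([123, 5324, 2800]);


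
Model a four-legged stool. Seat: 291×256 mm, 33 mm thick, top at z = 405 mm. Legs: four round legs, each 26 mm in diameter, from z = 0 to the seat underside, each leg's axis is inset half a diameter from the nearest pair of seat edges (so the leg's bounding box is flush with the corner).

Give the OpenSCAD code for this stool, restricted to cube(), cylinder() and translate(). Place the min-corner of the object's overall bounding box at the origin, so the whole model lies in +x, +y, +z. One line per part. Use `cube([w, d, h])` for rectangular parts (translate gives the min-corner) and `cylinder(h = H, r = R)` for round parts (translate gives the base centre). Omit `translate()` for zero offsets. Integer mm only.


// leg_h = 405 - 33 = 372
translate([0, 0, 372]) cube([291, 256, 33]);
translate([13, 13, 0]) cylinder(h = 372, r = 13);
translate([278, 13, 0]) cylinder(h = 372, r = 13);
translate([13, 243, 0]) cylinder(h = 372, r = 13);
translate([278, 243, 0]) cylinder(h = 372, r = 13);


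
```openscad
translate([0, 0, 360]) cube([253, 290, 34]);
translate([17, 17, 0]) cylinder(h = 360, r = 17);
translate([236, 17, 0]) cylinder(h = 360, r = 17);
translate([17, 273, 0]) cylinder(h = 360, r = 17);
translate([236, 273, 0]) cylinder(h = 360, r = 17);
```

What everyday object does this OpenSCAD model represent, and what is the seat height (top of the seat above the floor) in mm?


A stool. The seat height is 394 mm.

A 253×290×34 slab at z = 360 on four corner cylinders — a stool. The seat top is 360 + 34 = 394 mm.


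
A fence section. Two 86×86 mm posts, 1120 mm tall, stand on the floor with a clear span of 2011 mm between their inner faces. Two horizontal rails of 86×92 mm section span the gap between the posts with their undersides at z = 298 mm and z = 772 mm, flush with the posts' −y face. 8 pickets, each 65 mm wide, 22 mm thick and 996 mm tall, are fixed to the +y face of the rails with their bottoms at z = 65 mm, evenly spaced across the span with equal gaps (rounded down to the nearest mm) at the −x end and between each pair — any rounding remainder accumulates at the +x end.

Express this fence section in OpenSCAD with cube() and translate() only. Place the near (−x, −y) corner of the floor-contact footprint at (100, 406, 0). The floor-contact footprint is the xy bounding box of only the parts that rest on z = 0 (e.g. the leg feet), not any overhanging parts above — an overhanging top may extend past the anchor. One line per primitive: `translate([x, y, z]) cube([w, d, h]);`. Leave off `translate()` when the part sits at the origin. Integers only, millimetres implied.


translate([100, 406, 0]) cube([86, 86, 1120]);
translate([2197, 406, 0]) cube([86, 86, 1120]);
translate([186, 406, 298]) cube([2011, 86, 92]);
translate([186, 406, 772]) cube([2011, 86, 92]);
translate([351, 492, 65]) cube([65, 22, 996]);
translate([581, 492, 65]) cube([65, 22, 996]);
translate([811, 492, 65]) cube([65, 22, 996]);
translate([1041, 492, 65]) cube([65, 22, 996]);
translate([1271, 492, 65]) cube([65, 22, 996]);
translate([1501, 492, 65]) cube([65, 22, 996]);
translate([1731, 492, 65]) cube([65, 22, 996]);
translate([1961, 492, 65]) cube([65, 22, 996]);


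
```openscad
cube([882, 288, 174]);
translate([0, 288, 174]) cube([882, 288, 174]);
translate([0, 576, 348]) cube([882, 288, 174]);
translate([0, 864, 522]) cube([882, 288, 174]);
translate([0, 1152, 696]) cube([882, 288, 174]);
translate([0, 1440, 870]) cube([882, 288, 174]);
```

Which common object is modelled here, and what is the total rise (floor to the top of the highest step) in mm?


A staircase. The total rise is 1044 mm.

6 identical blocks, each offset up and back from the previous — a staircase. Each step is 174 mm tall and there are 6 of them, so the total rise is 6 × 174 = 1044 mm.


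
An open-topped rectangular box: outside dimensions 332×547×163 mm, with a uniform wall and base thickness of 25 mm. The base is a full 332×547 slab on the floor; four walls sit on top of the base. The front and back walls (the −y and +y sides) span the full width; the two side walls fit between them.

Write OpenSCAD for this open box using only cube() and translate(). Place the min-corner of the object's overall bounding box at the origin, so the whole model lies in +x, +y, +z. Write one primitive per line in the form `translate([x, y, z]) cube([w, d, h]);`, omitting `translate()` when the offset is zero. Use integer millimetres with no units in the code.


cube([332, 547, 25]);
translate([0, 0, 25]) cube([332, 25, 138]);
translate([0, 522, 25]) cube([332, 25, 138]);
translate([0, 25, 25]) cube([25, 497, 138]);
translate([307, 25, 25]) cube([25, 497, 138]);


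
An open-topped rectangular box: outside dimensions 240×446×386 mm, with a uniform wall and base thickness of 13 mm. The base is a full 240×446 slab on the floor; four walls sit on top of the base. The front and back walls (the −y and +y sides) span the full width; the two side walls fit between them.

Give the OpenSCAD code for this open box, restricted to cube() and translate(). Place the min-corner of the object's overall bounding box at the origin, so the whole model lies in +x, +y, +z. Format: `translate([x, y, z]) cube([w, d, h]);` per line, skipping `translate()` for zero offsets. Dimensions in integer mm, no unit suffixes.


cube([240, 446, 13]);
translate([0, 0, 13]) cube([240, 13, 373]);
translate([0, 433, 13]) cube([240, 13, 373]);
translate([0, 13, 13]) cube([13, 420, 373]);
translate([227, 13, 13]) cube([13, 420, 373]);


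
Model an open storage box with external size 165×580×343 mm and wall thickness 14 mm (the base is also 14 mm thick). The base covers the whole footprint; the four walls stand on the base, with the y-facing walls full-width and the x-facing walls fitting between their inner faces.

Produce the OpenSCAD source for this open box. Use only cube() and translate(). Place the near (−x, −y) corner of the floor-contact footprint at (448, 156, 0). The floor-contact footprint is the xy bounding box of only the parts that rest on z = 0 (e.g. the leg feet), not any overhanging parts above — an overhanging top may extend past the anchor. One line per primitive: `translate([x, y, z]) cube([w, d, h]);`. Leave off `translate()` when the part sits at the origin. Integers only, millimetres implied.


translate([448, 156, 0]) cube([165, 580, 14]);
translate([448, 156, 14]) cube([165, 14, 329]);
translate([448, 722, 14]) cube([165, 14, 329]);
translate([448, 170, 14]) cube([14, 552, 329]);
translate([599, 170, 14]) cube([14, 552, 329]);
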